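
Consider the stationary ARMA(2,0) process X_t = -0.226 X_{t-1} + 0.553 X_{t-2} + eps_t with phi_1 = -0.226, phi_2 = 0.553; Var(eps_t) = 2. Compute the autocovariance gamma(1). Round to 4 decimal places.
\gamma(1) = -1.9569

Multiply the model equation by X_{t-k} and take expectations. With theta_0 = psi_0 = 1 and psi_j the MA(infinity) weights, this gives
  gamma(k) - sum_i phi_i gamma(k-i) = c_k,
  c_k = sigma^2 * sum_{j=k..q} theta_j psi_{j-k}   (c_k = 0 for k > q),
using gamma(-m) = gamma(m).
Pure AR (q = 0): c_0 = sigma^2 = 2, c_k = 0 for k >= 1.
Equations for k = 0, 1, 2 (AR order 2, c_2 = 0):
  (E0) gamma(0) = phi_1 gamma(1) + phi_2 gamma(2) + c_0
  (E1) gamma(1) = phi_1 gamma(0) + phi_2 gamma(1) + c_1
  (E2) gamma(2) = phi_1 gamma(1) + phi_2 gamma(0)
From (E1): gamma(1) = A gamma(0) + B with
  A = phi_1 / (1 - phi_2) = -0.226 / 0.447 = -0.505593,   B = c_1 / (1 - phi_2) = 0 / 0.447 = 0.
Insert (E2) into (E0): gamma(0) (1 - phi_2^2) = phi_1 (1 + phi_2) gamma(1) + c_0.
  phi_1 (1 + phi_2) = (-0.226)(1.553) = -0.350978,   1 - phi_2^2 = 0.694191.
Replace gamma(1) by A gamma(0) + B and collect gamma(0):
  gamma(0) [0.694191 - (-0.350978)(-0.505593)] = c_0 = 2
  gamma(0) * 0.516739 = 2
  gamma(0) = 2 / 0.516739 = 3.870426.
  gamma(1) = A gamma(0) = (-0.505593)(3.870426) = -1.956859.
Therefore gamma(1) = -1.9569 (to 4 decimal places).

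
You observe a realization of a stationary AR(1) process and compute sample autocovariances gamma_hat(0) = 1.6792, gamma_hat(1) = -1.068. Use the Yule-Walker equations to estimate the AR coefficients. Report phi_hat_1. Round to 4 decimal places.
\hat\phi_{1} = -0.6360

The Yule-Walker equations for an AR(p) process read, in matrix form,
  Gamma_p phi = r_p,   with   (Gamma_p)_{ij} = gamma(|i - j|),
                       (r_p)_i = gamma(i),   i,j = 1..p.
Substitute the sample gammas (Toeplitz matrix and right-hand side of size 1):
  Gamma_p = [[1.6792]]
  r_p     = [-1.068]
With p = 1 this is the single equation gamma(0) phi_1 = gamma(1):
  phi_hat_1 = gamma(1) / gamma(0) = -1.068 / 1.6792 = -0.6360.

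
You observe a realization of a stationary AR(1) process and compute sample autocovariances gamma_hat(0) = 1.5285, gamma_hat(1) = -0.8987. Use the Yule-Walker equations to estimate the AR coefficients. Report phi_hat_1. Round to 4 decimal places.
\hat\phi_{1} = -0.5880

The Yule-Walker equations for an AR(p) process read, in matrix form,
  Gamma_p phi = r_p,   with   (Gamma_p)_{ij} = gamma(|i - j|),
                       (r_p)_i = gamma(i),   i,j = 1..p.
Substitute the sample gammas (Toeplitz matrix and right-hand side of size 1):
  Gamma_p = [[1.5285]]
  r_p     = [-0.8987]
With p = 1 this is the single equation gamma(0) phi_1 = gamma(1):
  phi_hat_1 = gamma(1) / gamma(0) = -0.8987 / 1.5285 = -0.5880.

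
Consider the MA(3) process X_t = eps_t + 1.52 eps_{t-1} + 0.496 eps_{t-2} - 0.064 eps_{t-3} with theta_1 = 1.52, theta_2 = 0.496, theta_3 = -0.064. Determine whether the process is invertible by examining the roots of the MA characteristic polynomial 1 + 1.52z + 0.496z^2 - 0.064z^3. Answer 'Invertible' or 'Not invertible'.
\text{Invertible}

The MA(q) characteristic polynomial is P(z) = 1 + 1.52z + 0.496z^2 - 0.064z^3.
Invertibility requires all roots to lie outside the unit circle, i.e. |z| > 1 for every root.
Degree 3: look for a simple real root z0 first, then factor out (1 - z/z0) and solve the remaining quadratic.
Testing z0 = -1.25: P(-1.25) = 1 + (1.52)(-1.25) + (0.496)(-1.25)^2 + (-0.064)(-1.25)^3
  = 1 + (-1.9) + (0.775) + (0.125) = 0.  So z_0 = -1.25 is a root, |z_0| = 1.25.
Divide out the factor (1 + 0.8 z) = (1 - z/z0) (since 1/z0 = -0.8):
  P(z) = (1 + 0.8 z)(1 + (0.72) z + (-0.08) z^2)
  [check: z-coef 0.72 - (-0.8) = 1.52; z^2-coef -0.08 - (-0.8)(0.72) = 0.496; z^3-coef -(-0.8)(-0.08) = -0.064.]
Remaining roots from the quadratic factor 1 + (0.72) z + (-0.08) z^2:
  Set 1 + (0.72) z + (-0.08) z^2 = 0, i.e. a z^2 + b z + c = 0 with a = -0.08, b = 0.72, c = 1.
  Discriminant D = b^2 - 4ac = (0.72)^2 - 4*(-0.08)*1 = 0.5184 - (-0.32) = 0.8384.
  D >= 0, so the roots are real: z = (-b +/- sqrt(D)) / (2a) = (-0.72 +/- 0.915642) / (-0.16).
    z_1 = (-0.72 + 0.915642) / (-0.16) = -1.2228,   |z_1| = 1.2228.
    z_2 = (-0.72 - 0.915642) / (-0.16) = 10.2228,   |z_2| = 10.2228.
Moduli of all roots: 1.2500, 1.2228, 10.2228.
All moduli strictly greater than 1? Yes.
Verdict: Invertible.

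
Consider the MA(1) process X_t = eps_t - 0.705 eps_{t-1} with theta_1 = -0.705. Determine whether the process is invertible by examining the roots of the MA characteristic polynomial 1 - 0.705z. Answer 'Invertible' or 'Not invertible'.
\text{Invertible}

The MA(q) characteristic polynomial is P(z) = 1 - 0.705z.
Invertibility requires all roots to lie outside the unit circle, i.e. |z| > 1 for every root.
This is linear in z: 1 + (-0.705) z = 0  =>  z = -1/(-0.705) = 1.41844,  |z| = 1.41844.
Moduli of all roots: 1.4184.
All moduli strictly greater than 1? Yes.
Verdict: Invertible.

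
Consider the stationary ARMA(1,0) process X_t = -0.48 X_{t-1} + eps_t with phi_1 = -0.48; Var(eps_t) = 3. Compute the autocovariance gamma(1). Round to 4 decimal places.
\gamma(1) = -1.8711

Multiply the model equation by X_{t-k} and take expectations. With theta_0 = psi_0 = 1 and psi_j the MA(infinity) weights, this gives
  gamma(k) - sum_i phi_i gamma(k-i) = c_k,
  c_k = sigma^2 * sum_{j=k..q} theta_j psi_{j-k}   (c_k = 0 for k > q),
using gamma(-m) = gamma(m).
Pure AR (q = 0): c_0 = sigma^2 = 3, c_k = 0 for k >= 1.
Equations for k = 0 and k = 1 (AR order 1):
  gamma(0) = phi_1 gamma(1) + c_0
  gamma(1) = phi_1 gamma(0) + c_1
Substituting the second into the first: gamma(0) (1 - phi_1^2) = c_0 + phi_1 c_1, so
  gamma(0) = c_0 / (1 - phi_1^2) = 3 / (1 - (-0.48)^2) = 3 / 0.7696 = 3.898129.
  gamma(1) = phi_1 gamma(0) = (-0.48)(3.898129) = -1.871102.
Therefore gamma(1) = -1.8711 (to 4 decimal places).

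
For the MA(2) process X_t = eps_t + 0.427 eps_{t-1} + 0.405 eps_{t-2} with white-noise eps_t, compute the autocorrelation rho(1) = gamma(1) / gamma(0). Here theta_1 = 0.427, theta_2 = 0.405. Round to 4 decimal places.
\rho(1) = 0.4456

For an MA(q) process with theta_0 = 1, the autocovariance is
  gamma(k) = sigma^2 * sum_{i=0..q-k} theta_i * theta_{i+k},
and rho(k) = gamma(k) / gamma(0). Sigma^2 cancels.
  numerator   = (1)*(0.427) + (0.427)*(0.405) = 0.599935.
  denominator = (1)^2 + (0.427)^2 + (0.405)^2 = 1.346354.
  rho(1) = 0.599935 / 1.346354 = 0.4456.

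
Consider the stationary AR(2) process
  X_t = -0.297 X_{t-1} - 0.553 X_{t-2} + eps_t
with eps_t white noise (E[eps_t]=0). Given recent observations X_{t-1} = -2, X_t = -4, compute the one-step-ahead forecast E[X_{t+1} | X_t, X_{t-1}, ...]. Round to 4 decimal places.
E[X_{t+1} \mid \mathcal F_t] = 2.2940

For an AR(p) model X_t = c + sum_i phi_i X_{t-i} + eps_t, the
one-step-ahead conditional mean is
  E[X_{t+1} | X_t, ...] = c + sum_i phi_i X_{t+1-i}.
Substitute known values:
  E[X_{t+1} | ...] = (-0.297) * (-4) + (-0.553) * (-2)
                   = 2.2940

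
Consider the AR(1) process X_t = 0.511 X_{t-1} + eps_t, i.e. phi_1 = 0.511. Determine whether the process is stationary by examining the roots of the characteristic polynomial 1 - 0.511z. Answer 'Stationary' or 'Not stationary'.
\text{Stationary}

The AR(p) characteristic polynomial is P(z) = 1 - 0.511z.
Stationarity requires all roots to lie outside the unit circle, i.e. |z| > 1 for every root.
This is linear in z: 1 + (-0.511) z = 0  =>  z = -1/(-0.511) = 1.956947,  |z| = 1.956947.
Moduli of all roots: 1.9569.
All moduli strictly greater than 1? Yes.
Verdict: Stationary.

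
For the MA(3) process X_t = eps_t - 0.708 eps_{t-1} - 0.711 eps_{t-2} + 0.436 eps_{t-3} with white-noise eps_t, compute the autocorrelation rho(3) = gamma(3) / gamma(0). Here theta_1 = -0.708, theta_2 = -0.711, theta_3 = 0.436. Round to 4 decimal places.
\rho(3) = 0.1985

For an MA(q) process with theta_0 = 1, the autocovariance is
  gamma(k) = sigma^2 * sum_{i=0..q-k} theta_i * theta_{i+k},
and rho(k) = gamma(k) / gamma(0). Sigma^2 cancels.
  numerator   = (1)*(0.436) = 0.436.
  denominator = (1)^2 + (-0.708)^2 + (-0.711)^2 + (0.436)^2 = 2.196881.
  rho(3) = 0.436 / 2.196881 = 0.1985.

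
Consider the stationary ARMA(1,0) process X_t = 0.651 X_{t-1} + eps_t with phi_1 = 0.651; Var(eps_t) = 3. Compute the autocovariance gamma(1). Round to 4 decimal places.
\gamma(1) = 3.3895

Multiply the model equation by X_{t-k} and take expectations. With theta_0 = psi_0 = 1 and psi_j the MA(infinity) weights, this gives
  gamma(k) - sum_i phi_i gamma(k-i) = c_k,
  c_k = sigma^2 * sum_{j=k..q} theta_j psi_{j-k}   (c_k = 0 for k > q),
using gamma(-m) = gamma(m).
Pure AR (q = 0): c_0 = sigma^2 = 3, c_k = 0 for k >= 1.
Equations for k = 0 and k = 1 (AR order 1):
  gamma(0) = phi_1 gamma(1) + c_0
  gamma(1) = phi_1 gamma(0) + c_1
Substituting the second into the first: gamma(0) (1 - phi_1^2) = c_0 + phi_1 c_1, so
  gamma(0) = c_0 / (1 - phi_1^2) = 3 / (1 - (0.651)^2) = 3 / 0.576199 = 5.206535.
  gamma(1) = phi_1 gamma(0) = (0.651)(5.206535) = 3.389454.
Therefore gamma(1) = 3.3895 (to 4 decimal places).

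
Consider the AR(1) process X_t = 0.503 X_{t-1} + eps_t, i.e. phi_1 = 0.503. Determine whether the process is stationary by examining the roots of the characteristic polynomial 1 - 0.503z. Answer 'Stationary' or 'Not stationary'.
\text{Stationary}

The AR(p) characteristic polynomial is P(z) = 1 - 0.503z.
Stationarity requires all roots to lie outside the unit circle, i.e. |z| > 1 for every root.
This is linear in z: 1 + (-0.503) z = 0  =>  z = -1/(-0.503) = 1.988072,  |z| = 1.988072.
Moduli of all roots: 1.9881.
All moduli strictly greater than 1? Yes.
Verdict: Stationary.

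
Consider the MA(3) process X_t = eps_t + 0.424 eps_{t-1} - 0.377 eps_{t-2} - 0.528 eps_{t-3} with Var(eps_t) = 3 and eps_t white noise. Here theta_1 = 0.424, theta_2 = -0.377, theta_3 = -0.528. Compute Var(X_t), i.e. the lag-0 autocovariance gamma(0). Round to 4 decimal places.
\gamma(0) = 4.8021

For an MA(q) process X_t = eps_t + sum_i theta_i eps_{t-i} with
Var(eps_t) = sigma^2, the variance is
  gamma(0) = sigma^2 * (1 + sum_i theta_i^2).
  sum_i theta_i^2 = (0.424)^2 + (-0.377)^2 + (-0.528)^2 = 0.179776 + 0.142129 + 0.278784 = 0.600689.
  gamma(0) = 3 * (1 + 0.600689) = 3 * 1.600689 = 4.802067, which rounds to 4.8021.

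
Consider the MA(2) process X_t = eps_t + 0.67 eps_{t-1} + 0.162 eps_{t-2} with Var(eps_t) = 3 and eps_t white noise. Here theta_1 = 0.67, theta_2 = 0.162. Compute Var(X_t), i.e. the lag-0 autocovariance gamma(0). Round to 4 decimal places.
\gamma(0) = 4.4254

For an MA(q) process X_t = eps_t + sum_i theta_i eps_{t-i} with
Var(eps_t) = sigma^2, the variance is
  gamma(0) = sigma^2 * (1 + sum_i theta_i^2).
  sum_i theta_i^2 = (0.67)^2 + (0.162)^2 = 0.4489 + 0.026244 = 0.475144.
  gamma(0) = 3 * (1 + 0.475144) = 3 * 1.475144 = 4.425432, which rounds to 4.4254.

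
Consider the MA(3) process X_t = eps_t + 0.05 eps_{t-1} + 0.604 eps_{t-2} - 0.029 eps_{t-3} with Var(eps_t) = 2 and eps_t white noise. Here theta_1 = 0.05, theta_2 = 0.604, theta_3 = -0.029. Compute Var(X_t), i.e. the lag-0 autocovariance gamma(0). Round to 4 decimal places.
\gamma(0) = 2.7363

For an MA(q) process X_t = eps_t + sum_i theta_i eps_{t-i} with
Var(eps_t) = sigma^2, the variance is
  gamma(0) = sigma^2 * (1 + sum_i theta_i^2).
  sum_i theta_i^2 = (0.05)^2 + (0.604)^2 + (-0.029)^2 = 0.0025 + 0.364816 + 0.000841 = 0.368157.
  gamma(0) = 2 * (1 + 0.368157) = 2 * 1.368157 = 2.736314, which rounds to 2.7363.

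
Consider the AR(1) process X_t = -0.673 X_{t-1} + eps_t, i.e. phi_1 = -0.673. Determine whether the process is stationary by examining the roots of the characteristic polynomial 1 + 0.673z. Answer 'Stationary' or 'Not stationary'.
\text{Stationary}

The AR(p) characteristic polynomial is P(z) = 1 + 0.673z.
Stationarity requires all roots to lie outside the unit circle, i.e. |z| > 1 for every root.
This is linear in z: 1 + (0.673) z = 0  =>  z = -1/(0.673) = -1.485884,  |z| = 1.485884.
Moduli of all roots: 1.4859.
All moduli strictly greater than 1? Yes.
Verdict: Stationary.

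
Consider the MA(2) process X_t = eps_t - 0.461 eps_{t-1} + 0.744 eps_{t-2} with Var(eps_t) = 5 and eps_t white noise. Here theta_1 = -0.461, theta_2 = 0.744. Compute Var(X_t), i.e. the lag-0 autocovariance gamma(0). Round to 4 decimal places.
\gamma(0) = 8.8303

For an MA(q) process X_t = eps_t + sum_i theta_i eps_{t-i} with
Var(eps_t) = sigma^2, the variance is
  gamma(0) = sigma^2 * (1 + sum_i theta_i^2).
  sum_i theta_i^2 = (-0.461)^2 + (0.744)^2 = 0.212521 + 0.553536 = 0.766057.
  gamma(0) = 5 * (1 + 0.766057) = 5 * 1.766057 = 8.830285, which rounds to 8.8303.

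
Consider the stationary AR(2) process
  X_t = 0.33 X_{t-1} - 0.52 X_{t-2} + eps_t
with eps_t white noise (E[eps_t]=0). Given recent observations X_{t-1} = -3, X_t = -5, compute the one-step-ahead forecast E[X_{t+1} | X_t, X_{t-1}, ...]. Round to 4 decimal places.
E[X_{t+1} \mid \mathcal F_t] = -0.0900

For an AR(p) model X_t = c + sum_i phi_i X_{t-i} + eps_t, the
one-step-ahead conditional mean is
  E[X_{t+1} | X_t, ...] = c + sum_i phi_i X_{t+1-i}.
Substitute known values:
  E[X_{t+1} | ...] = (0.33) * (-5) + (-0.52) * (-3)
                   = -0.0900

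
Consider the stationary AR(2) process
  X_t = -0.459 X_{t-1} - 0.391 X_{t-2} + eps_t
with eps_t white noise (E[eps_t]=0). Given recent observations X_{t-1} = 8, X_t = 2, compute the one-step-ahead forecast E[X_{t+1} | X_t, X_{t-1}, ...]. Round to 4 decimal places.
E[X_{t+1} \mid \mathcal F_t] = -4.0460

For an AR(p) model X_t = c + sum_i phi_i X_{t-i} + eps_t, the
one-step-ahead conditional mean is
  E[X_{t+1} | X_t, ...] = c + sum_i phi_i X_{t+1-i}.
Substitute known values:
  E[X_{t+1} | ...] = (-0.459) * (2) + (-0.391) * (8)
                   = -4.0460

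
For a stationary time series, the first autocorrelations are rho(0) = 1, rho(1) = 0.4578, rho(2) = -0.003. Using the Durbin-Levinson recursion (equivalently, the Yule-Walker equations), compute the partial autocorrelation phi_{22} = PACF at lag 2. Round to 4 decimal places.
\phi_{22} = -0.2689

The PACF at lag k is phi_{kk}, the last component of the solution
to the Yule-Walker system G_k phi = r_k where
  (G_k)_{ij} = rho(|i - j|), (r_k)_i = rho(i), i,j = 1..k.
Equivalently, Durbin-Levinson gives phi_{kk} iteratively:
  phi_{11} = rho(1)
  phi_{kk} = [rho(k) - sum_{j=1..k-1} phi_{k-1,j} rho(k-j)]
            / [1 - sum_{j=1..k-1} phi_{k-1,j} rho(j)],
  phi_{k,j} = phi_{k-1,j} - phi_{kk} phi_{k-1,k-j},  j = 1..k-1.
Step k = 1:
  phi_11 = rho(1) = 0.4578.
Step k = 2:
  phi_22 = [rho(2) - phi_11 rho(1)] / [1 - phi_11 rho(1)] = [-0.003 - (0.4578)(0.4578)] / [1 - (0.4578)(0.4578)]
         = -0.21258084 / 0.79041916 = -0.2689.
Therefore phi_{22} = -0.2689.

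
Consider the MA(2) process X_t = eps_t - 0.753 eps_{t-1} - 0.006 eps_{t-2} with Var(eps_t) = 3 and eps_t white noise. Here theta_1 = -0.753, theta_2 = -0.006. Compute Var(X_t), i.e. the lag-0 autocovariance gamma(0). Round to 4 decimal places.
\gamma(0) = 4.7011

For an MA(q) process X_t = eps_t + sum_i theta_i eps_{t-i} with
Var(eps_t) = sigma^2, the variance is
  gamma(0) = sigma^2 * (1 + sum_i theta_i^2).
  sum_i theta_i^2 = (-0.753)^2 + (-0.006)^2 = 0.567009 + 0.000036 = 0.567045.
  gamma(0) = 3 * (1 + 0.567045) = 3 * 1.567045 = 4.701135, which rounds to 4.7011.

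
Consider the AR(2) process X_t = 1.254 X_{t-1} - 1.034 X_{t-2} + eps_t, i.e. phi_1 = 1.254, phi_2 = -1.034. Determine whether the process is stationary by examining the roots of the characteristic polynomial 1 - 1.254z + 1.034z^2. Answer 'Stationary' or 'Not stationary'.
\text{Not stationary}

The AR(p) characteristic polynomial is P(z) = 1 - 1.254z + 1.034z^2.
Stationarity requires all roots to lie outside the unit circle, i.e. |z| > 1 for every root.
Set 1 + (-1.254) z + (1.034) z^2 = 0, i.e. a z^2 + b z + c = 0 with a = 1.034, b = -1.254, c = 1.
Discriminant D = b^2 - 4ac = (-1.254)^2 - 4*(1.034)*1 = 1.572516 - (4.136) = -2.563484.
D < 0, so the roots are the complex-conjugate pair z = (-b +/- i sqrt(-D)) / (2a) = 0.6064 +/- 0.7742i.
For a conjugate pair |z|^2 = z * conj(z) = (product of roots) = c/a = 1/(1.034) = 0.967118, so |z| = sqrt(0.967118) = 0.9834 for both roots.
Moduli of all roots: 0.9834, 0.9834.
All moduli strictly greater than 1? No.
Verdict: Not stationary.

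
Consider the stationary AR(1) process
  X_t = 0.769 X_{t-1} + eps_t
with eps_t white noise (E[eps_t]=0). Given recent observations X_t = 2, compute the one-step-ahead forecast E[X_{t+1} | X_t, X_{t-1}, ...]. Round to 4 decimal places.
E[X_{t+1} \mid \mathcal F_t] = 1.5380

For an AR(p) model X_t = c + sum_i phi_i X_{t-i} + eps_t, the
one-step-ahead conditional mean is
  E[X_{t+1} | X_t, ...] = c + sum_i phi_i X_{t+1-i}.
Substitute known values:
  E[X_{t+1} | ...] = (0.769) * (2)
                   = 1.5380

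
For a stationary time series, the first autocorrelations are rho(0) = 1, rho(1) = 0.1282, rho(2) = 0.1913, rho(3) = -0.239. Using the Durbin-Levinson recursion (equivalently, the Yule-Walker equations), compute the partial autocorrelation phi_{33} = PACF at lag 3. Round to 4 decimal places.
\phi_{33} = -0.2960

The PACF at lag k is phi_{kk}, the last component of the solution
to the Yule-Walker system G_k phi = r_k where
  (G_k)_{ij} = rho(|i - j|), (r_k)_i = rho(i), i,j = 1..k.
Equivalently, Durbin-Levinson gives phi_{kk} iteratively:
  phi_{11} = rho(1)
  phi_{kk} = [rho(k) - sum_{j=1..k-1} phi_{k-1,j} rho(k-j)]
            / [1 - sum_{j=1..k-1} phi_{k-1,j} rho(j)],
  phi_{k,j} = phi_{k-1,j} - phi_{kk} phi_{k-1,k-j},  j = 1..k-1.
Step k = 1:
  phi_11 = rho(1) = 0.1282.
Step k = 2:
  phi_22 = [rho(2) - phi_11 rho(1)] / [1 - phi_11 rho(1)] = [0.1913 - (0.1282)(0.1282)] / [1 - (0.1282)(0.1282)]
         = 0.17486476 / 0.98356476 = 0.177787.
  Update: phi_21 = phi_11 - phi_22 phi_11 = 0.1282 - (0.177787)(0.1282) = 0.105408.
Step k = 3:
  phi_33 = [rho(3) - phi_21 rho(2) - phi_22 rho(1)] / [1 - phi_21 rho(1) - phi_22 rho(2)]
    numerator   = -0.239 - (0.105408)(0.1913) - (0.177787)(0.1282) = -0.28195676
    denominator = 1 - (0.105408)(0.1282) - (0.177787)(0.1913) = 0.95247613
  phi_33 = -0.28195676 / 0.95247613 = -0.296.
Therefore phi_{33} = -0.2960.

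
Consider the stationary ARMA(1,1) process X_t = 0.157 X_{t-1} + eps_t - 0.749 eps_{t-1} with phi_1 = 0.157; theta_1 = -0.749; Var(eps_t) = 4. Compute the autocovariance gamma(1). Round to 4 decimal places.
\gamma(1) = -2.1423

Multiply the model equation by X_{t-k} and take expectations. With theta_0 = psi_0 = 1 and psi_j the MA(infinity) weights, this gives
  gamma(k) - sum_i phi_i gamma(k-i) = c_k,
  c_k = sigma^2 * sum_{j=k..q} theta_j psi_{j-k}   (c_k = 0 for k > q),
using gamma(-m) = gamma(m).
psi-weights needed (psi_j = theta_j + sum_i phi_i psi_{j-i}):
  psi_1 = theta_1 + phi_1 = -0.749 + (0.157) = -0.592
Right-hand sides:
  c_0 = sigma^2 (1 + theta_1 psi_1) = 4 * (1 + (-0.749)(-0.592)) = 4 * 1.443408 = 5.773632
  c_1 = sigma^2 theta_1 = 4 * (-0.749) = -2.996
  c_2 = 0
Equations for k = 0 and k = 1 (AR order 1):
  gamma(0) = phi_1 gamma(1) + c_0
  gamma(1) = phi_1 gamma(0) + c_1
Substituting the second into the first: gamma(0) (1 - phi_1^2) = c_0 + phi_1 c_1, so
  gamma(0) = (c_0 + phi_1 c_1) / (1 - phi_1^2) = (5.773632 + (0.157)(-2.996)) / (1 - (0.157)^2) = 5.30326 / 0.975351 = 5.437284.
  gamma(1) = phi_1 gamma(0) + c_1 = (0.157)(5.437284) + (-2.996) = -2.142346.
Therefore gamma(1) = -2.1423 (to 4 decimal places).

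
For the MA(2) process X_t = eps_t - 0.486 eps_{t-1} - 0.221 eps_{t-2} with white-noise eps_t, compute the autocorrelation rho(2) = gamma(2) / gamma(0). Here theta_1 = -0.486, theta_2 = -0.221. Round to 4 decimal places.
\rho(2) = -0.1720

For an MA(q) process with theta_0 = 1, the autocovariance is
  gamma(k) = sigma^2 * sum_{i=0..q-k} theta_i * theta_{i+k},
and rho(k) = gamma(k) / gamma(0). Sigma^2 cancels.
  numerator   = (1)*(-0.221) = -0.221.
  denominator = (1)^2 + (-0.486)^2 + (-0.221)^2 = 1.285037.
  rho(2) = -0.221 / 1.285037 = -0.1720.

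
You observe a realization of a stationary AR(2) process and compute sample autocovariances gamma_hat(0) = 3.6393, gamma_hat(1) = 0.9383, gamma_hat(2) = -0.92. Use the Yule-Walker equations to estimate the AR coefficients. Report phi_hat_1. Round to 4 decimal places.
\hat\phi_{1} = 0.3460

The Yule-Walker equations for an AR(p) process read, in matrix form,
  Gamma_p phi = r_p,   with   (Gamma_p)_{ij} = gamma(|i - j|),
                       (r_p)_i = gamma(i),   i,j = 1..p.
Substitute the sample gammas (Toeplitz matrix and right-hand side of size 2):
  Gamma_p = [[3.6393, 0.9383], [0.9383, 3.6393]]
  r_p     = [0.9383, -0.92]
Written out:
  3.6393 phi_1 + 0.9383 phi_2 = 0.9383
  0.9383 phi_1 + 3.6393 phi_2 = -0.92
Solve by Cramer's rule:
  det = gamma(0)^2 - gamma(1)^2 = (3.6393)^2 - (0.9383)^2 = 13.24450449 - 0.88040689 = 12.3640976
  phi_hat_1 = [gamma(1) gamma(0) - gamma(1) gamma(2)] / det = [(0.9383)(3.6393) - (0.9383)(-0.92)] / 12.3640976 = 4.27799119 / 12.3640976 = 0.346
  phi_hat_2 = [gamma(0) gamma(2) - gamma(1)^2] / det = [(3.6393)(-0.92) - (0.9383)^2] / 12.3640976 = -4.22856289 / 12.3640976 = -0.342
So phi_hat = [0.3460, -0.3420].
Therefore phi_hat_1 = 0.3460.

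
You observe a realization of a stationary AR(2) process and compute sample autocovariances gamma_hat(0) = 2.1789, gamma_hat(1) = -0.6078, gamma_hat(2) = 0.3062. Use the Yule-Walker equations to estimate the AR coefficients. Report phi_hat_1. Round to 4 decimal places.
\hat\phi_{1} = -0.2600

The Yule-Walker equations for an AR(p) process read, in matrix form,
  Gamma_p phi = r_p,   with   (Gamma_p)_{ij} = gamma(|i - j|),
                       (r_p)_i = gamma(i),   i,j = 1..p.
Substitute the sample gammas (Toeplitz matrix and right-hand side of size 2):
  Gamma_p = [[2.1789, -0.6078], [-0.6078, 2.1789]]
  r_p     = [-0.6078, 0.3062]
Written out:
  2.1789 phi_1 - 0.6078 phi_2 = -0.6078
  -0.6078 phi_1 + 2.1789 phi_2 = 0.3062
Solve by Cramer's rule:
  det = gamma(0)^2 - gamma(1)^2 = (2.1789)^2 - (-0.6078)^2 = 4.74760521 - 0.36942084 = 4.37818437
  phi_hat_1 = [gamma(1) gamma(0) - gamma(1) gamma(2)] / det = [(-0.6078)(2.1789) - (-0.6078)(0.3062)] / 4.37818437 = -1.13822706 / 4.37818437 = -0.26
  phi_hat_2 = [gamma(0) gamma(2) - gamma(1)^2] / det = [(2.1789)(0.3062) - (-0.6078)^2] / 4.37818437 = 0.29775834 / 4.37818437 = 0.068
So phi_hat = [-0.2600, 0.0680].
Therefore phi_hat_1 = -0.2600.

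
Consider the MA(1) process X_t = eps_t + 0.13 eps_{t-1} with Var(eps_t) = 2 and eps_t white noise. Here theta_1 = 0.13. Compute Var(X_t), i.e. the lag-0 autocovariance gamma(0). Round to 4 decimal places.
\gamma(0) = 2.0338

For an MA(q) process X_t = eps_t + sum_i theta_i eps_{t-i} with
Var(eps_t) = sigma^2, the variance is
  gamma(0) = sigma^2 * (1 + sum_i theta_i^2).
  sum_i theta_i^2 = (0.13)^2 = 0.0169.
  gamma(0) = 2 * (1 + 0.0169) = 2 * 1.0169 = 2.0338.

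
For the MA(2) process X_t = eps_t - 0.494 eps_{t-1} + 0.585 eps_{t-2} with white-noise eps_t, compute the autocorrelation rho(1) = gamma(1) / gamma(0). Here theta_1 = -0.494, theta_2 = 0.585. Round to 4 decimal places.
\rho(1) = -0.4936

For an MA(q) process with theta_0 = 1, the autocovariance is
  gamma(k) = sigma^2 * sum_{i=0..q-k} theta_i * theta_{i+k},
and rho(k) = gamma(k) / gamma(0). Sigma^2 cancels.
  numerator   = (1)*(-0.494) + (-0.494)*(0.585) = -0.78299.
  denominator = (1)^2 + (-0.494)^2 + (0.585)^2 = 1.586261.
  rho(1) = -0.78299 / 1.586261 = -0.4936.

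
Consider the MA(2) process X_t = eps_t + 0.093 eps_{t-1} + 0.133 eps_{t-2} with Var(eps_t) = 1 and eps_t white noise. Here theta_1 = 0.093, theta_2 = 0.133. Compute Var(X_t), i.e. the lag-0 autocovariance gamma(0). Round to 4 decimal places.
\gamma(0) = 1.0263

For an MA(q) process X_t = eps_t + sum_i theta_i eps_{t-i} with
Var(eps_t) = sigma^2, the variance is
  gamma(0) = sigma^2 * (1 + sum_i theta_i^2).
  sum_i theta_i^2 = (0.093)^2 + (0.133)^2 = 0.008649 + 0.017689 = 0.026338.
  gamma(0) = 1 * (1 + 0.026338) = 1 * 1.026338 = 1.026338, which rounds to 1.0263.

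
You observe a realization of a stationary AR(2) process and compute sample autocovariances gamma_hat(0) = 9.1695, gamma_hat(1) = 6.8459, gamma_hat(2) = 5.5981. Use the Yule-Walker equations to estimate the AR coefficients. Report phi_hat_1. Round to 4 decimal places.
\hat\phi_{1} = 0.6570

The Yule-Walker equations for an AR(p) process read, in matrix form,
  Gamma_p phi = r_p,   with   (Gamma_p)_{ij} = gamma(|i - j|),
                       (r_p)_i = gamma(i),   i,j = 1..p.
Substitute the sample gammas (Toeplitz matrix and right-hand side of size 2):
  Gamma_p = [[9.1695, 6.8459], [6.8459, 9.1695]]
  r_p     = [6.8459, 5.5981]
Written out:
  9.1695 phi_1 + 6.8459 phi_2 = 6.8459
  6.8459 phi_1 + 9.1695 phi_2 = 5.5981
Solve by Cramer's rule:
  det = gamma(0)^2 - gamma(1)^2 = (9.1695)^2 - (6.8459)^2 = 84.07973025 - 46.86634681 = 37.21338344
  phi_hat_1 = [gamma(1) gamma(0) - gamma(1) gamma(2)] / det = [(6.8459)(9.1695) - (6.8459)(5.5981)] / 37.21338344 = 24.44944726 / 37.21338344 = 0.657
  phi_hat_2 = [gamma(0) gamma(2) - gamma(1)^2] / det = [(9.1695)(5.5981) - (6.8459)^2] / 37.21338344 = 4.46543114 / 37.21338344 = 0.12
So phi_hat = [0.6570, 0.1200].
Therefore phi_hat_1 = 0.6570.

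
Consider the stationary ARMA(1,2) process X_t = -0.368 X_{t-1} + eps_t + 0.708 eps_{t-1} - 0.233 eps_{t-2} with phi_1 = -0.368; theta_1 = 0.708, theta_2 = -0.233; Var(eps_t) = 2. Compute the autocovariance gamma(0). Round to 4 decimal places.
\gamma(0) = 2.5279

Multiply the model equation by X_{t-k} and take expectations. With theta_0 = psi_0 = 1 and psi_j the MA(infinity) weights, this gives
  gamma(k) - sum_i phi_i gamma(k-i) = c_k,
  c_k = sigma^2 * sum_{j=k..q} theta_j psi_{j-k}   (c_k = 0 for k > q),
using gamma(-m) = gamma(m).
psi-weights needed (psi_j = theta_j + sum_i phi_i psi_{j-i}):
  psi_1 = theta_1 + phi_1 = 0.708 + (-0.368) = 0.34
  psi_2 = theta_2 + phi_1 psi_1 = -0.233 + (-0.368)(0.34) = -0.35812
Right-hand sides:
  c_0 = sigma^2 (1 + theta_1 psi_1 + theta_2 psi_2) = 2 * (1 + (0.708)(0.34) + (-0.233)(-0.35812)) = 2 * 1.324162 = 2.648324
  c_1 = sigma^2 (theta_1 + theta_2 psi_1) = 2 * (0.708 + (-0.233)(0.34)) = 1.25756
  c_2 = sigma^2 theta_2 = 2 * (-0.233) = -0.466
Equations for k = 0 and k = 1 (AR order 1):
  gamma(0) = phi_1 gamma(1) + c_0
  gamma(1) = phi_1 gamma(0) + c_1
Substituting the second into the first: gamma(0) (1 - phi_1^2) = c_0 + phi_1 c_1, so
  gamma(0) = (c_0 + phi_1 c_1) / (1 - phi_1^2) = (2.648324 + (-0.368)(1.25756)) / (1 - (-0.368)^2) = 2.185542 / 0.864576 = 2.527877.
Therefore gamma(0) = 2.5279 (to 4 decimal places).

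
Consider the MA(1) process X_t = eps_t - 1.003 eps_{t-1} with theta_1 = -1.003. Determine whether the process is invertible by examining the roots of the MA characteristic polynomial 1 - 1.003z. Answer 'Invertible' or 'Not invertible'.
\text{Not invertible}

The MA(q) characteristic polynomial is P(z) = 1 - 1.003z.
Invertibility requires all roots to lie outside the unit circle, i.e. |z| > 1 for every root.
This is linear in z: 1 + (-1.003) z = 0  =>  z = -1/(-1.003) = 0.997009,  |z| = 0.997009.
Moduli of all roots: 0.9970.
All moduli strictly greater than 1? No.
Verdict: Not invertible.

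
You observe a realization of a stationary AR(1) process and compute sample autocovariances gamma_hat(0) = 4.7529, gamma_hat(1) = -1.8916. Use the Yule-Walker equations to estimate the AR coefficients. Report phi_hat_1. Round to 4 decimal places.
\hat\phi_{1} = -0.3980

The Yule-Walker equations for an AR(p) process read, in matrix form,
  Gamma_p phi = r_p,   with   (Gamma_p)_{ij} = gamma(|i - j|),
                       (r_p)_i = gamma(i),   i,j = 1..p.
Substitute the sample gammas (Toeplitz matrix and right-hand side of size 1):
  Gamma_p = [[4.7529]]
  r_p     = [-1.8916]
With p = 1 this is the single equation gamma(0) phi_1 = gamma(1):
  phi_hat_1 = gamma(1) / gamma(0) = -1.8916 / 4.7529 = -0.3980.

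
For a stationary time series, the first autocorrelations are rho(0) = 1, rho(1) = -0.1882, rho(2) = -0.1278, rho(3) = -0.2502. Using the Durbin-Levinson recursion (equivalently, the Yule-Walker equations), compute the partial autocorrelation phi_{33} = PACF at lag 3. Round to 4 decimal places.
\phi_{33} = -0.3310

The PACF at lag k is phi_{kk}, the last component of the solution
to the Yule-Walker system G_k phi = r_k where
  (G_k)_{ij} = rho(|i - j|), (r_k)_i = rho(i), i,j = 1..k.
Equivalently, Durbin-Levinson gives phi_{kk} iteratively:
  phi_{11} = rho(1)
  phi_{kk} = [rho(k) - sum_{j=1..k-1} phi_{k-1,j} rho(k-j)]
            / [1 - sum_{j=1..k-1} phi_{k-1,j} rho(j)],
  phi_{k,j} = phi_{k-1,j} - phi_{kk} phi_{k-1,k-j},  j = 1..k-1.
Step k = 1:
  phi_11 = rho(1) = -0.1882.
Step k = 2:
  phi_22 = [rho(2) - phi_11 rho(1)] / [1 - phi_11 rho(1)] = [-0.1278 - (-0.1882)(-0.1882)] / [1 - (-0.1882)(-0.1882)]
         = -0.16321924 / 0.96458076 = -0.169213.
  Update: phi_21 = phi_11 - phi_22 phi_11 = -0.1882 - (-0.169213)(-0.1882) = -0.220046.
Step k = 3:
  phi_33 = [rho(3) - phi_21 rho(2) - phi_22 rho(1)] / [1 - phi_21 rho(1) - phi_22 rho(2)]
    numerator   = -0.2502 - (-0.220046)(-0.1278) - (-0.169213)(-0.1882) = -0.31016767
    denominator = 1 - (-0.220046)(-0.1882) - (-0.169213)(-0.1278) = 0.936962
  phi_33 = -0.31016767 / 0.936962 = -0.331.
Therefore phi_{33} = -0.3310.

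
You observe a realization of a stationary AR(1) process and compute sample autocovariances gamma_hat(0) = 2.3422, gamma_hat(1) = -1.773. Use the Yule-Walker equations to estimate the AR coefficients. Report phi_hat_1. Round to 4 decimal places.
\hat\phi_{1} = -0.7570

The Yule-Walker equations for an AR(p) process read, in matrix form,
  Gamma_p phi = r_p,   with   (Gamma_p)_{ij} = gamma(|i - j|),
                       (r_p)_i = gamma(i),   i,j = 1..p.
Substitute the sample gammas (Toeplitz matrix and right-hand side of size 1):
  Gamma_p = [[2.3422]]
  r_p     = [-1.773]
With p = 1 this is the single equation gamma(0) phi_1 = gamma(1):
  phi_hat_1 = gamma(1) / gamma(0) = -1.773 / 2.3422 = -0.7570.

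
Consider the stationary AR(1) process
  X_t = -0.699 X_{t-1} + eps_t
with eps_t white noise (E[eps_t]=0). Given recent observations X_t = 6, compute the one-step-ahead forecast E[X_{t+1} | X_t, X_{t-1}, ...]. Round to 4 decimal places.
E[X_{t+1} \mid \mathcal F_t] = -4.1940

For an AR(p) model X_t = c + sum_i phi_i X_{t-i} + eps_t, the
one-step-ahead conditional mean is
  E[X_{t+1} | X_t, ...] = c + sum_i phi_i X_{t+1-i}.
Substitute known values:
  E[X_{t+1} | ...] = (-0.699) * (6)
                   = -4.1940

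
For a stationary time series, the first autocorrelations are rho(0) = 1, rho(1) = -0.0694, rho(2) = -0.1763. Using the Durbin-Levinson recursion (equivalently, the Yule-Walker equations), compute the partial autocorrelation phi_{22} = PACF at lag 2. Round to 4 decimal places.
\phi_{22} = -0.1820

The PACF at lag k is phi_{kk}, the last component of the solution
to the Yule-Walker system G_k phi = r_k where
  (G_k)_{ij} = rho(|i - j|), (r_k)_i = rho(i), i,j = 1..k.
Equivalently, Durbin-Levinson gives phi_{kk} iteratively:
  phi_{11} = rho(1)
  phi_{kk} = [rho(k) - sum_{j=1..k-1} phi_{k-1,j} rho(k-j)]
            / [1 - sum_{j=1..k-1} phi_{k-1,j} rho(j)],
  phi_{k,j} = phi_{k-1,j} - phi_{kk} phi_{k-1,k-j},  j = 1..k-1.
Step k = 1:
  phi_11 = rho(1) = -0.0694.
Step k = 2:
  phi_22 = [rho(2) - phi_11 rho(1)] / [1 - phi_11 rho(1)] = [-0.1763 - (-0.0694)(-0.0694)] / [1 - (-0.0694)(-0.0694)]
         = -0.18111636 / 0.99518364 = -0.182.
Therefore phi_{22} = -0.1820.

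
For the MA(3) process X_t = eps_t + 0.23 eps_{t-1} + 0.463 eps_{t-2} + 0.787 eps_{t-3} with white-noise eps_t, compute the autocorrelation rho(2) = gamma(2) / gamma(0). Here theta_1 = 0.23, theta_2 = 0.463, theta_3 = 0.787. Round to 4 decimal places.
\rho(2) = 0.3414

For an MA(q) process with theta_0 = 1, the autocovariance is
  gamma(k) = sigma^2 * sum_{i=0..q-k} theta_i * theta_{i+k},
and rho(k) = gamma(k) / gamma(0). Sigma^2 cancels.
  numerator   = (1)*(0.463) + (0.23)*(0.787) = 0.64401.
  denominator = (1)^2 + (0.23)^2 + (0.463)^2 + (0.787)^2 = 1.886638.
  rho(2) = 0.64401 / 1.886638 = 0.3414.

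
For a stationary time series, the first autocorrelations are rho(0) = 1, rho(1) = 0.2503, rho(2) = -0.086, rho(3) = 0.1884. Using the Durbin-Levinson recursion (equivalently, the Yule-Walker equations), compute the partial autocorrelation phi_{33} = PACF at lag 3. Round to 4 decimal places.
\phi_{33} = 0.2769

The PACF at lag k is phi_{kk}, the last component of the solution
to the Yule-Walker system G_k phi = r_k where
  (G_k)_{ij} = rho(|i - j|), (r_k)_i = rho(i), i,j = 1..k.
Equivalently, Durbin-Levinson gives phi_{kk} iteratively:
  phi_{11} = rho(1)
  phi_{kk} = [rho(k) - sum_{j=1..k-1} phi_{k-1,j} rho(k-j)]
            / [1 - sum_{j=1..k-1} phi_{k-1,j} rho(j)],
  phi_{k,j} = phi_{k-1,j} - phi_{kk} phi_{k-1,k-j},  j = 1..k-1.
Step k = 1:
  phi_11 = rho(1) = 0.2503.
Step k = 2:
  phi_22 = [rho(2) - phi_11 rho(1)] / [1 - phi_11 rho(1)] = [-0.086 - (0.2503)(0.2503)] / [1 - (0.2503)(0.2503)]
         = -0.14865009 / 0.93734991 = -0.158585.
  Update: phi_21 = phi_11 - phi_22 phi_11 = 0.2503 - (-0.158585)(0.2503) = 0.289994.
Step k = 3:
  phi_33 = [rho(3) - phi_21 rho(2) - phi_22 rho(1)] / [1 - phi_21 rho(1) - phi_22 rho(2)]
    numerator   = 0.1884 - (0.289994)(-0.086) - (-0.158585)(0.2503) = 0.25303343
    denominator = 1 - (0.289994)(0.2503) - (-0.158585)(-0.086) = 0.91377616
  phi_33 = 0.25303343 / 0.91377616 = 0.2769.
Therefore phi_{33} = 0.2769.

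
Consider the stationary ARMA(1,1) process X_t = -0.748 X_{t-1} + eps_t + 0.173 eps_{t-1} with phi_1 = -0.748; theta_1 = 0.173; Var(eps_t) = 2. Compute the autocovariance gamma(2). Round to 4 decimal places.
\gamma(2) = 1.7001

Multiply the model equation by X_{t-k} and take expectations. With theta_0 = psi_0 = 1 and psi_j the MA(infinity) weights, this gives
  gamma(k) - sum_i phi_i gamma(k-i) = c_k,
  c_k = sigma^2 * sum_{j=k..q} theta_j psi_{j-k}   (c_k = 0 for k > q),
using gamma(-m) = gamma(m).
psi-weights needed (psi_j = theta_j + sum_i phi_i psi_{j-i}):
  psi_1 = theta_1 + phi_1 = 0.173 + (-0.748) = -0.575
Right-hand sides:
  c_0 = sigma^2 (1 + theta_1 psi_1) = 2 * (1 + (0.173)(-0.575)) = 2 * 0.900525 = 1.80105
  c_1 = sigma^2 theta_1 = 2 * (0.173) = 0.346
  c_2 = 0
Equations for k = 0 and k = 1 (AR order 1):
  gamma(0) = phi_1 gamma(1) + c_0
  gamma(1) = phi_1 gamma(0) + c_1
Substituting the second into the first: gamma(0) (1 - phi_1^2) = c_0 + phi_1 c_1, so
  gamma(0) = (c_0 + phi_1 c_1) / (1 - phi_1^2) = (1.80105 + (-0.748)(0.346)) / (1 - (-0.748)^2) = 1.542242 / 0.440496 = 3.501149.
  gamma(1) = phi_1 gamma(0) + c_1 = (-0.748)(3.501149) + (0.346) = -2.272859.
For k = 2 (> q): gamma(2) = phi_1 gamma(1) = (-0.748)(-2.272859) = 1.700099.
Therefore gamma(2) = 1.7001 (to 4 decimal places).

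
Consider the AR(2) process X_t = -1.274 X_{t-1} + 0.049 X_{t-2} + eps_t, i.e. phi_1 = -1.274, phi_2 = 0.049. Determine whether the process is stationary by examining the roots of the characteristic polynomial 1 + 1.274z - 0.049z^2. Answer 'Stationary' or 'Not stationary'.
\text{Not stationary}

The AR(p) characteristic polynomial is P(z) = 1 + 1.274z - 0.049z^2.
Stationarity requires all roots to lie outside the unit circle, i.e. |z| > 1 for every root.
Set 1 + (1.274) z + (-0.049) z^2 = 0, i.e. a z^2 + b z + c = 0 with a = -0.049, b = 1.274, c = 1.
Discriminant D = b^2 - 4ac = (1.274)^2 - 4*(-0.049)*1 = 1.623076 - (-0.196) = 1.819076.
D >= 0, so the roots are real: z = (-b +/- sqrt(D)) / (2a) = (-1.274 +/- 1.348731) / (-0.098).
  z_1 = (-1.274 + 1.348731) / (-0.098) = -0.7626,   |z_1| = 0.7626.
  z_2 = (-1.274 - 1.348731) / (-0.098) = 26.7626,   |z_2| = 26.7626.
Moduli of all roots: 0.7626, 26.7626.
All moduli strictly greater than 1? No.
Verdict: Not stationary.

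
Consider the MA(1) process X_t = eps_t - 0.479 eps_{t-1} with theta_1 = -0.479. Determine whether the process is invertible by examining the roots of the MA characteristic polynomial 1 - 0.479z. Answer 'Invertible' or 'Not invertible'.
\text{Invertible}

The MA(q) characteristic polynomial is P(z) = 1 - 0.479z.
Invertibility requires all roots to lie outside the unit circle, i.e. |z| > 1 for every root.
This is linear in z: 1 + (-0.479) z = 0  =>  z = -1/(-0.479) = 2.087683,  |z| = 2.087683.
Moduli of all roots: 2.0877.
All moduli strictly greater than 1? Yes.
Verdict: Invertible.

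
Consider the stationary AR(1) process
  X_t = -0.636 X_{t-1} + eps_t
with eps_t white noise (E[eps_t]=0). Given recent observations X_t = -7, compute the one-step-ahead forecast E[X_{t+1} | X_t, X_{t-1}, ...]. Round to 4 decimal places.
E[X_{t+1} \mid \mathcal F_t] = 4.4520

For an AR(p) model X_t = c + sum_i phi_i X_{t-i} + eps_t, the
one-step-ahead conditional mean is
  E[X_{t+1} | X_t, ...] = c + sum_i phi_i X_{t+1-i}.
Substitute known values:
  E[X_{t+1} | ...] = (-0.636) * (-7)
                   = 4.4520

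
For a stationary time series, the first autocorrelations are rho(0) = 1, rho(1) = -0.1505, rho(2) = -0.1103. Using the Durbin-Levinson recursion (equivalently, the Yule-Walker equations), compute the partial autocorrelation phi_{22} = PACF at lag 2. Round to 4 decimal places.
\phi_{22} = -0.1360

The PACF at lag k is phi_{kk}, the last component of the solution
to the Yule-Walker system G_k phi = r_k where
  (G_k)_{ij} = rho(|i - j|), (r_k)_i = rho(i), i,j = 1..k.
Equivalently, Durbin-Levinson gives phi_{kk} iteratively:
  phi_{11} = rho(1)
  phi_{kk} = [rho(k) - sum_{j=1..k-1} phi_{k-1,j} rho(k-j)]
            / [1 - sum_{j=1..k-1} phi_{k-1,j} rho(j)],
  phi_{k,j} = phi_{k-1,j} - phi_{kk} phi_{k-1,k-j},  j = 1..k-1.
Step k = 1:
  phi_11 = rho(1) = -0.1505.
Step k = 2:
  phi_22 = [rho(2) - phi_11 rho(1)] / [1 - phi_11 rho(1)] = [-0.1103 - (-0.1505)(-0.1505)] / [1 - (-0.1505)(-0.1505)]
         = -0.13295025 / 0.97734975 = -0.136.
Therefore phi_{22} = -0.1360.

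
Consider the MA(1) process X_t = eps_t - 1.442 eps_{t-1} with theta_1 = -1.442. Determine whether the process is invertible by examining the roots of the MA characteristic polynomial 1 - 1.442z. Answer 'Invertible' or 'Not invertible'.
\text{Not invertible}

The MA(q) characteristic polynomial is P(z) = 1 - 1.442z.
Invertibility requires all roots to lie outside the unit circle, i.e. |z| > 1 for every root.
This is linear in z: 1 + (-1.442) z = 0  =>  z = -1/(-1.442) = 0.693481,  |z| = 0.693481.
Moduli of all roots: 0.6935.
All moduli strictly greater than 1? No.
Verdict: Not invertible.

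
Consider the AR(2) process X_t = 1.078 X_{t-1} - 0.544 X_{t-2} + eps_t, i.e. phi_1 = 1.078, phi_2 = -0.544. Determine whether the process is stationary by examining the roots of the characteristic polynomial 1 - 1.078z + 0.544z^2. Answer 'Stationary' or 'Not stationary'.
\text{Stationary}

The AR(p) characteristic polynomial is P(z) = 1 - 1.078z + 0.544z^2.
Stationarity requires all roots to lie outside the unit circle, i.e. |z| > 1 for every root.
Set 1 + (-1.078) z + (0.544) z^2 = 0, i.e. a z^2 + b z + c = 0 with a = 0.544, b = -1.078, c = 1.
Discriminant D = b^2 - 4ac = (-1.078)^2 - 4*(0.544)*1 = 1.162084 - (2.176) = -1.013916.
D < 0, so the roots are the complex-conjugate pair z = (-b +/- i sqrt(-D)) / (2a) = 0.9908 +/- 0.9255i.
For a conjugate pair |z|^2 = z * conj(z) = (product of roots) = c/a = 1/(0.544) = 1.838235, so |z| = sqrt(1.838235) = 1.3558 for both roots.
Moduli of all roots: 1.3558, 1.3558.
All moduli strictly greater than 1? Yes.
Verdict: Stationary.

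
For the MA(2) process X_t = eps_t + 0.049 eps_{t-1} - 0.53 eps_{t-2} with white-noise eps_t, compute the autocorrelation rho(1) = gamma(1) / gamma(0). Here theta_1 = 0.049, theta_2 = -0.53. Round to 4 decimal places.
\rho(1) = 0.0179

For an MA(q) process with theta_0 = 1, the autocovariance is
  gamma(k) = sigma^2 * sum_{i=0..q-k} theta_i * theta_{i+k},
and rho(k) = gamma(k) / gamma(0). Sigma^2 cancels.
  numerator   = (1)*(0.049) + (0.049)*(-0.53) = 0.02303.
  denominator = (1)^2 + (0.049)^2 + (-0.53)^2 = 1.283301.
  rho(1) = 0.02303 / 1.283301 = 0.0179.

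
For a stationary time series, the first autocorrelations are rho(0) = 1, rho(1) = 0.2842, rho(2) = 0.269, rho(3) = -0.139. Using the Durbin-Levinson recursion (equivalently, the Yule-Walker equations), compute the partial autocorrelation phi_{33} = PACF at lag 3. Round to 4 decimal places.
\phi_{33} = -0.2929

The PACF at lag k is phi_{kk}, the last component of the solution
to the Yule-Walker system G_k phi = r_k where
  (G_k)_{ij} = rho(|i - j|), (r_k)_i = rho(i), i,j = 1..k.
Equivalently, Durbin-Levinson gives phi_{kk} iteratively:
  phi_{11} = rho(1)
  phi_{kk} = [rho(k) - sum_{j=1..k-1} phi_{k-1,j} rho(k-j)]
            / [1 - sum_{j=1..k-1} phi_{k-1,j} rho(j)],
  phi_{k,j} = phi_{k-1,j} - phi_{kk} phi_{k-1,k-j},  j = 1..k-1.
Step k = 1:
  phi_11 = rho(1) = 0.2842.
Step k = 2:
  phi_22 = [rho(2) - phi_11 rho(1)] / [1 - phi_11 rho(1)] = [0.269 - (0.2842)(0.2842)] / [1 - (0.2842)(0.2842)]
         = 0.18823036 / 0.91923036 = 0.20477.
  Update: phi_21 = phi_11 - phi_22 phi_11 = 0.2842 - (0.20477)(0.2842) = 0.226005.
Step k = 3:
  phi_33 = [rho(3) - phi_21 rho(2) - phi_22 rho(1)] / [1 - phi_21 rho(1) - phi_22 rho(2)]
    numerator   = -0.139 - (0.226005)(0.269) - (0.20477)(0.2842) = -0.25799071
    denominator = 1 - (0.226005)(0.2842) - (0.20477)(0.269) = 0.88068652
  phi_33 = -0.25799071 / 0.88068652 = -0.2929.
Therefore phi_{33} = -0.2929.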